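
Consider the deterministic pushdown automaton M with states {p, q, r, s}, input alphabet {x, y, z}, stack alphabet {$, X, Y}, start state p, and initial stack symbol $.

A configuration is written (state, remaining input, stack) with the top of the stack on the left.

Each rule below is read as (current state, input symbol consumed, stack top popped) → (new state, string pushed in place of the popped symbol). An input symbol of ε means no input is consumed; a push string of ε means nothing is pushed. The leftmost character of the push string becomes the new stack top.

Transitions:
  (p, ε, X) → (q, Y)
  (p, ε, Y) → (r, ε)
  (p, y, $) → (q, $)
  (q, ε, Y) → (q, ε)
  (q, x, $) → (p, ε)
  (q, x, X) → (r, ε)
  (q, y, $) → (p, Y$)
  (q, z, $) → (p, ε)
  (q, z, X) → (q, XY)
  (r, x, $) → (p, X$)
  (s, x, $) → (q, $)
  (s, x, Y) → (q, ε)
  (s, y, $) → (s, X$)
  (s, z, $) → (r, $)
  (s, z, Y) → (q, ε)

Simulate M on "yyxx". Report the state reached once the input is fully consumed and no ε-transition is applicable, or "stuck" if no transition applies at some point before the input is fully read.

(p, yyxx, $) ⊢ (q, yxx, $) ⊢ (p, xx, Y$) ⊢ (r, xx, $) ⊢ (p, x, X$) ⊢ (q, x, Y$) ⊢ (q, x, $) ⊢ (p, ε, ε)
All input consumed; M is in state p.

p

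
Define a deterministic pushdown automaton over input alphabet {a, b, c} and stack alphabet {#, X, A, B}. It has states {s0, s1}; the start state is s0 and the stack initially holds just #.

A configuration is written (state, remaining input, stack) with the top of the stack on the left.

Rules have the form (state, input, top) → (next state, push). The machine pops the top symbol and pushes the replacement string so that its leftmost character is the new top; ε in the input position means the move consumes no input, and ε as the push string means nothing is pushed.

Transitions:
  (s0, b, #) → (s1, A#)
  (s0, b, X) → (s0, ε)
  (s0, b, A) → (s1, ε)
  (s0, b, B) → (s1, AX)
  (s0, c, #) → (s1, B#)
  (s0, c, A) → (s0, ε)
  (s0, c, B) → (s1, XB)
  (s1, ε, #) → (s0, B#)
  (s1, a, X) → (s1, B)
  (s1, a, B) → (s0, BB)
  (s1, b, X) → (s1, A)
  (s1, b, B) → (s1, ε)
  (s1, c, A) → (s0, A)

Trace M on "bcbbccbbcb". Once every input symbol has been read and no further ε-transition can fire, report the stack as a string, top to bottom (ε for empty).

B#

(s0, bcbbccbbcb, #) ⊢ (s1, cbbccbbcb, A#) ⊢ (s0, bbccbbcb, A#) ⊢ (s1, bccbbcb, #) ⊢ (s0, bccbbcb, B#) ⊢ (s1, ccbbcb, AX#) ⊢ (s0, cbbcb, AX#) ⊢ (s0, bbcb, X#) ⊢ (s0, bcb, #) ⊢ (s1, cb, A#) ⊢ (s0, b, A#) ⊢ (s1, ε, #) ⊢ (s0, ε, B#)
All input consumed in state s0 with stack B#.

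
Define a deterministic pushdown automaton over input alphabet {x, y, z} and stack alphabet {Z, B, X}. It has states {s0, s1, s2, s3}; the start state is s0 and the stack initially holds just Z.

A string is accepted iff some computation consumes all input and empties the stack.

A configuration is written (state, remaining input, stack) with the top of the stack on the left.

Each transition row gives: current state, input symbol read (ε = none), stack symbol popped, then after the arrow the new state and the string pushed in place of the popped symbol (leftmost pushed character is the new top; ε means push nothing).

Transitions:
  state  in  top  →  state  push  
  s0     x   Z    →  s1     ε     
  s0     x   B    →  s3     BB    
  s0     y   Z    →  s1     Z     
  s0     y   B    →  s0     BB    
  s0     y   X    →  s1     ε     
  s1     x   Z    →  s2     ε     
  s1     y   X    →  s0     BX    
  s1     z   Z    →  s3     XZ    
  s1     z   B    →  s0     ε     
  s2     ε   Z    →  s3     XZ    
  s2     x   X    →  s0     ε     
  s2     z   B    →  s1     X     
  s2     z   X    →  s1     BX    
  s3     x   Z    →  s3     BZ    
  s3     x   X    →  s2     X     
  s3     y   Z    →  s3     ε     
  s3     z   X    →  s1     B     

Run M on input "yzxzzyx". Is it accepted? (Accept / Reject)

Accept

(s0, yzxzzyx, Z)
  read y, top Z: go to s1, push Z → (s1, zxzzyx, Z)
  read z, top Z: go to s3, push XZ → (s3, xzzyx, XZ)
  read x, top X: go to s2, push X → (s2, zzyx, XZ)
  read z, top X: go to s1, push BX → (s1, zyx, BXZ)
  read z, top B: go to s0, push ε → (s0, yx, XZ)
  read y, top X: go to s1, push ε → (s1, x, Z)
  read x, top Z: go to s2, push ε → (s2, ε, ε)
All input consumed and the stack is empty.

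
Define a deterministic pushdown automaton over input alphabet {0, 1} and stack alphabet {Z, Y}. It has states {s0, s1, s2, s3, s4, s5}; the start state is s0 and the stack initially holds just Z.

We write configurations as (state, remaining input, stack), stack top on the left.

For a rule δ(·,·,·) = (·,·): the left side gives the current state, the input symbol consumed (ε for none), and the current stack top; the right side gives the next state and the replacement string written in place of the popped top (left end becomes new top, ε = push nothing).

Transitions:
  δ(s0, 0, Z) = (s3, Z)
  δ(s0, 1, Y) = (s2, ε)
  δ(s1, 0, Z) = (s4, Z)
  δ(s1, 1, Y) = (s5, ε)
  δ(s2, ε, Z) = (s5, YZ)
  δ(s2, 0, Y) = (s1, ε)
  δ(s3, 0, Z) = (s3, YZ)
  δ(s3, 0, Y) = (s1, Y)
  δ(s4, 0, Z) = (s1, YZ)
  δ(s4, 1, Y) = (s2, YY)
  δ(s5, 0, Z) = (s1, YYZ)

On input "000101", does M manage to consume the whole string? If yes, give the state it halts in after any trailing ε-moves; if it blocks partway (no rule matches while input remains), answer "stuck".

(s0, 000101, Z) ⊢ (s3, 00101, Z) ⊢ (s3, 0101, YZ) ⊢ (s1, 101, YZ) ⊢ (s5, 01, Z) ⊢ (s1, 1, YYZ) ⊢ (s5, ε, YZ)
All input consumed; M is in state s5.

s5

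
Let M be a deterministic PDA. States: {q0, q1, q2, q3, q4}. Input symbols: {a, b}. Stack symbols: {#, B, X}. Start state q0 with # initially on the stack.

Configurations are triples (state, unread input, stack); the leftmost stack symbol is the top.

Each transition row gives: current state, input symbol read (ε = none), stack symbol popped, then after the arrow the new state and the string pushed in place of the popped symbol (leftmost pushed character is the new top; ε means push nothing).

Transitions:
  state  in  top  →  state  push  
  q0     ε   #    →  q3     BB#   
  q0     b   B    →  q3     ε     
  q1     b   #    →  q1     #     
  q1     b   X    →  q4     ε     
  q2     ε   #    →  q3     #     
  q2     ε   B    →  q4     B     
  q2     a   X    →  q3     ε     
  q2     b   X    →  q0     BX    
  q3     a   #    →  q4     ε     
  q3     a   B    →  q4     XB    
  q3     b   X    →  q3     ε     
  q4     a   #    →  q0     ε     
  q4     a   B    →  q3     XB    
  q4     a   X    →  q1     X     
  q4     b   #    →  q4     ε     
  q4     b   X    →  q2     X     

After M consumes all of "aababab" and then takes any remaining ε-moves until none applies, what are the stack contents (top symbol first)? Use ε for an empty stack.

(q0, aababab, #)
  ε-move, top #: go to q3, push BB# → (q3, aababab, BB#)
  read a, top B: go to q4, push XB → (q4, ababab, XBB#)
  read a, top X: go to q1, push X → (q1, babab, XBB#)
  read b, top X: go to q4, push ε → (q4, abab, BB#)
  read a, top B: go to q3, push XB → (q3, bab, XBB#)
  read b, top X: go to q3, push ε → (q3, ab, BB#)
  read a, top B: go to q4, push XB → (q4, b, XBB#)
  read b, top X: go to q2, push X → (q2, ε, XBB#)
All input consumed in state q2 with stack XBB#.

XBB#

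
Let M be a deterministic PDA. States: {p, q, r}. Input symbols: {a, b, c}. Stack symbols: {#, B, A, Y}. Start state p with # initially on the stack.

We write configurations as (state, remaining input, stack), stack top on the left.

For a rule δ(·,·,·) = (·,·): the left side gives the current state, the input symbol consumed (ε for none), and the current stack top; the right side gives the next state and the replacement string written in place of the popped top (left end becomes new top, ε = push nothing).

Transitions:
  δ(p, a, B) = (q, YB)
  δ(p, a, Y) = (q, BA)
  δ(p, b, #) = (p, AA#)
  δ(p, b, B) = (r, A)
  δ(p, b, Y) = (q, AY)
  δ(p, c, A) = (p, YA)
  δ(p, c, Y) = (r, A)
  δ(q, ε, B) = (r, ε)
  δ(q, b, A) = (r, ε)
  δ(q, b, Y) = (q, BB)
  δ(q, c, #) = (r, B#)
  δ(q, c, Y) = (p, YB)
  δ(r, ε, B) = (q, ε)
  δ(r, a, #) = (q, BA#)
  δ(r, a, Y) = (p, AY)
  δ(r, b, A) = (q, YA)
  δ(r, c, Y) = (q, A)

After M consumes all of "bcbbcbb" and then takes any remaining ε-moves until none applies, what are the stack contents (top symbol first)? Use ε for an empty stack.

(p, bcbbcbb, #)
  read b, top #: go to p, push AA# → (p, cbbcbb, AA#)
  read c, top A: go to p, push YA → (p, bbcbb, YAA#)
  read b, top Y: go to q, push AY → (q, bcbb, AYAA#)
  read b, top A: go to r, push ε → (r, cbb, YAA#)
  read c, top Y: go to q, push A → (q, bb, AAA#)
  read b, top A: go to r, push ε → (r, b, AA#)
  read b, top A: go to q, push YA → (q, ε, YAA#)
All input consumed in state q with stack YAA#.

YAA#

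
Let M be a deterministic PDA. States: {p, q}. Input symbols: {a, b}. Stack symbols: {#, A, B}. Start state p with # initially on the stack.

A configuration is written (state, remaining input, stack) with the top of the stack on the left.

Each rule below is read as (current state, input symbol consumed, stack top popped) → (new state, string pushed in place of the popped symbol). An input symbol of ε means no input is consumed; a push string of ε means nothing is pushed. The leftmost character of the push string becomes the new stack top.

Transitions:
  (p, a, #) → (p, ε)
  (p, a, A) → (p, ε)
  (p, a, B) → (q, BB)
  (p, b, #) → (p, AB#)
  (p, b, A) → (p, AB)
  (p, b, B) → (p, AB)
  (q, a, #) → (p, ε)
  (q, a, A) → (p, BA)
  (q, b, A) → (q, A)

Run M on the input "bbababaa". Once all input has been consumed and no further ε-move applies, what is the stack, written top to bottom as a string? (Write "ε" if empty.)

BBB#

(p, bbababaa, #) ⊢ (p, bababaa, AB#) ⊢ (p, ababaa, ABB#) ⊢ (p, babaa, BB#) ⊢ (p, abaa, ABB#) ⊢ (p, baa, BB#) ⊢ (p, aa, ABB#) ⊢ (p, a, BB#) ⊢ (q, ε, BBB#)
All input consumed in state q with stack BBB#.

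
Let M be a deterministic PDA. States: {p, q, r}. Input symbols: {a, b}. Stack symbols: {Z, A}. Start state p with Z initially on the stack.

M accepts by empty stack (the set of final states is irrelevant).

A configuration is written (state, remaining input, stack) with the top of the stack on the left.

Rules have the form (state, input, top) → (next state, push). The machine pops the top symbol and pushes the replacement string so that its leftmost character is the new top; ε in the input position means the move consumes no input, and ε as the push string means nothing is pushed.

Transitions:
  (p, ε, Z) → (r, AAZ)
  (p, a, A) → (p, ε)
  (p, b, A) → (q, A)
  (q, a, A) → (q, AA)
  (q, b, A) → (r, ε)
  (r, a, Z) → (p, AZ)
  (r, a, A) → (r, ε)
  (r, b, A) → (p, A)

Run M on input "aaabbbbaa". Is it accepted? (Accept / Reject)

Reject

(p, aaabbbbaa, Z)
  ε-move, top Z: go to r, push AAZ → (r, aaabbbbaa, AAZ)
  read a, top A: go to r, push ε → (r, aabbbbaa, AZ)
  read a, top A: go to r, push ε → (r, abbbbaa, Z)
  read a, top Z: go to p, push AZ → (p, bbbbaa, AZ)
  read b, top A: go to q, push A → (q, bbbaa, AZ)
  read b, top A: go to r, push ε → (r, bbaa, Z)
No transition applies at (r, bbaa, Z); input not fully consumed.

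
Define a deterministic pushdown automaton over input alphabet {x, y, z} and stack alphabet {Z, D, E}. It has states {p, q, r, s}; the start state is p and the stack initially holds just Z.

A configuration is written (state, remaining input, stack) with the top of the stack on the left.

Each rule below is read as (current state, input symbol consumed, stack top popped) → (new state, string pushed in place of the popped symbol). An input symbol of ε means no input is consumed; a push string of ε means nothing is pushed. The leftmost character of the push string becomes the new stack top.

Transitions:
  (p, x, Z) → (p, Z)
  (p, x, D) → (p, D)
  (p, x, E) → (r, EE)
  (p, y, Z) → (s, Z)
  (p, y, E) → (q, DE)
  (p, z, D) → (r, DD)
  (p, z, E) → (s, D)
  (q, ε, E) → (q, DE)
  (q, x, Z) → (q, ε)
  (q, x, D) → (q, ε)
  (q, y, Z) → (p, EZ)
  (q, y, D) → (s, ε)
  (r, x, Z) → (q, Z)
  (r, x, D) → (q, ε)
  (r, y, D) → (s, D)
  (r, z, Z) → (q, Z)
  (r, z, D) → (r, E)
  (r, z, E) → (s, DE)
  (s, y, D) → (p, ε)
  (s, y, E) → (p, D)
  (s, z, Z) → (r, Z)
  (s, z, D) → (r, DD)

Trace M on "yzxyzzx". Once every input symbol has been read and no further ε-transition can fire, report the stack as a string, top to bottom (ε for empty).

DZ

(p, yzxyzzx, Z)
  read y, top Z: go to s, push Z → (s, zxyzzx, Z)
  read z, top Z: go to r, push Z → (r, xyzzx, Z)
  read x, top Z: go to q, push Z → (q, yzzx, Z)
  read y, top Z: go to p, push EZ → (p, zzx, EZ)
  read z, top E: go to s, push D → (s, zx, DZ)
  read z, top D: go to r, push DD → (r, x, DDZ)
  read x, top D: go to q, push ε → (q, ε, DZ)
All input consumed in state q with stack DZ.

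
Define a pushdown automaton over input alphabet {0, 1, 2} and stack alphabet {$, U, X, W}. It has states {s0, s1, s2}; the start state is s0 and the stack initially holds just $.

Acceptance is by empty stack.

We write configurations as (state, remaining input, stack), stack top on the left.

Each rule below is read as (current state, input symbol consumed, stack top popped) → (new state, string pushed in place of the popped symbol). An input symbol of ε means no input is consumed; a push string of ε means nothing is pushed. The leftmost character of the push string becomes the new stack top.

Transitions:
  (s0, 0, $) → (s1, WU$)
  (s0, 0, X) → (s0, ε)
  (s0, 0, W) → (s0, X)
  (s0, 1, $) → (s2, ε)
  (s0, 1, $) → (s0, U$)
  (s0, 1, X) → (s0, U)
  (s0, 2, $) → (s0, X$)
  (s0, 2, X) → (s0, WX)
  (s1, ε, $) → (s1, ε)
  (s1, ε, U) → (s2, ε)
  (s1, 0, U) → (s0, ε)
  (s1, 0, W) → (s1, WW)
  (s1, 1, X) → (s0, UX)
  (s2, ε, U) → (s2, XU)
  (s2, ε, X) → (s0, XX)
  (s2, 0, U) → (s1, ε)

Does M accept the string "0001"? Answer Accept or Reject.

No computation consumes all input and empties the stack.

Reject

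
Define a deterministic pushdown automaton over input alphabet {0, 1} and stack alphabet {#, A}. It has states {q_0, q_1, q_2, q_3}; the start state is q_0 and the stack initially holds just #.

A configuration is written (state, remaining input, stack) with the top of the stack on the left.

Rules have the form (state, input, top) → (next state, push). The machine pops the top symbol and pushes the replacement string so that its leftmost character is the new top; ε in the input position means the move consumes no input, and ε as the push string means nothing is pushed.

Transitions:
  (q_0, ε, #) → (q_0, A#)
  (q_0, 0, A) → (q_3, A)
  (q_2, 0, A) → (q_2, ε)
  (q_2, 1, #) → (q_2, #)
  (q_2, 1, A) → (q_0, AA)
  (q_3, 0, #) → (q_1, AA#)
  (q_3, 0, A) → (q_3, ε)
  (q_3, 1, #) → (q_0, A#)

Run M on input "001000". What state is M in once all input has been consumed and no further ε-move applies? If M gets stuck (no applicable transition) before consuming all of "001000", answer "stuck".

q_1

(q_0, 001000, #) ⊢ (q_0, 001000, A#) ⊢ (q_3, 01000, A#) ⊢ (q_3, 1000, #) ⊢ (q_0, 000, A#) ⊢ (q_3, 00, A#) ⊢ (q_3, 0, #) ⊢ (q_1, ε, AA#)
All input consumed; M is in state q_1.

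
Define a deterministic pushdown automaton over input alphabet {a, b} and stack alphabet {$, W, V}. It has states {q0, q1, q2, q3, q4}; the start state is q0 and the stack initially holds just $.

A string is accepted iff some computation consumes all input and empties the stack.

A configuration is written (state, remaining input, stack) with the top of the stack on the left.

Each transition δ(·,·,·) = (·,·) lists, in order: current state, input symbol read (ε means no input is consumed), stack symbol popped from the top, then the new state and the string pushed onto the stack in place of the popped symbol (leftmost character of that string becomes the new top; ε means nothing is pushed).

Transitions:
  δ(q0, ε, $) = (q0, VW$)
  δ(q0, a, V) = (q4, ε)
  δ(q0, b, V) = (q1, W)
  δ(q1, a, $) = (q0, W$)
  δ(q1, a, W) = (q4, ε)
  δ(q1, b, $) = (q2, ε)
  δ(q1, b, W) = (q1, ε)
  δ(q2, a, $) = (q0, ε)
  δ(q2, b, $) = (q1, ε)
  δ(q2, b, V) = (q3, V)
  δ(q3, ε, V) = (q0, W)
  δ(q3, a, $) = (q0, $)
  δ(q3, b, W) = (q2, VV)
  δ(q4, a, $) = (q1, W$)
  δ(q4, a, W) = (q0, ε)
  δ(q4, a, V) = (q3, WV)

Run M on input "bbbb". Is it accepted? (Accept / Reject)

Accept

(q0, bbbb, $) ⊢ (q0, bbbb, VW$) ⊢ (q1, bbb, WW$) ⊢ (q1, bb, W$) ⊢ (q1, b, $) ⊢ (q2, ε, ε)
All input consumed and the stack is empty.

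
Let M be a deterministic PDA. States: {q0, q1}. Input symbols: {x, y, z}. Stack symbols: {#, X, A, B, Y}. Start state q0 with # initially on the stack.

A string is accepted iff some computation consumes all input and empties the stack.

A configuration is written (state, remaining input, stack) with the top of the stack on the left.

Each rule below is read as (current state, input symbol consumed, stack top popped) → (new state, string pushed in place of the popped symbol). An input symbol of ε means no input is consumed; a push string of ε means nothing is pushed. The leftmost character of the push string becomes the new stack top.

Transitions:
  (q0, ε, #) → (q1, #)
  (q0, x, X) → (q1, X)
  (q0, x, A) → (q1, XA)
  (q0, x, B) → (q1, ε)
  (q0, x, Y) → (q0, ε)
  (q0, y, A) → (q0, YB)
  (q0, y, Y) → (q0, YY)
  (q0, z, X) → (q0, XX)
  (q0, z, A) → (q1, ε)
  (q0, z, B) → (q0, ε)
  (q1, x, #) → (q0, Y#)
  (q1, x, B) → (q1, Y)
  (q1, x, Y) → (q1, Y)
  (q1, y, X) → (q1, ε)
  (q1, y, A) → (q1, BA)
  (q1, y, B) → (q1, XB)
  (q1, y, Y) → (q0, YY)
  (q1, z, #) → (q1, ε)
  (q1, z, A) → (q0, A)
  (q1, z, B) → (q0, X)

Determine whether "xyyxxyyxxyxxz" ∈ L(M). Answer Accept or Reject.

Accept

(q0, xyyxxyyxxyxxz, #)
  ε-move, top #: go to q1, push # → (q1, xyyxxyyxxyxxz, #)
  read x, top #: go to q0, push Y# → (q0, yyxxyyxxyxxz, Y#)
  read y, top Y: go to q0, push YY → (q0, yxxyyxxyxxz, YY#)
  read y, top Y: go to q0, push YY → (q0, xxyyxxyxxz, YYY#)
  read x, top Y: go to q0, push ε → (q0, xyyxxyxxz, YY#)
  read x, top Y: go to q0, push ε → (q0, yyxxyxxz, Y#)
  read y, top Y: go to q0, push YY → (q0, yxxyxxz, YY#)
  read y, top Y: go to q0, push YY → (q0, xxyxxz, YYY#)
  read x, top Y: go to q0, push ε → (q0, xyxxz, YY#)
  read x, top Y: go to q0, push ε → (q0, yxxz, Y#)
  read y, top Y: go to q0, push YY → (q0, xxz, YY#)
  read x, top Y: go to q0, push ε → (q0, xz, Y#)
  read x, top Y: go to q0, push ε → (q0, z, #)
  ε-move, top #: go to q1, push # → (q1, z, #)
  read z, top #: go to q1, push ε → (q1, ε, ε)
All input consumed and the stack is empty.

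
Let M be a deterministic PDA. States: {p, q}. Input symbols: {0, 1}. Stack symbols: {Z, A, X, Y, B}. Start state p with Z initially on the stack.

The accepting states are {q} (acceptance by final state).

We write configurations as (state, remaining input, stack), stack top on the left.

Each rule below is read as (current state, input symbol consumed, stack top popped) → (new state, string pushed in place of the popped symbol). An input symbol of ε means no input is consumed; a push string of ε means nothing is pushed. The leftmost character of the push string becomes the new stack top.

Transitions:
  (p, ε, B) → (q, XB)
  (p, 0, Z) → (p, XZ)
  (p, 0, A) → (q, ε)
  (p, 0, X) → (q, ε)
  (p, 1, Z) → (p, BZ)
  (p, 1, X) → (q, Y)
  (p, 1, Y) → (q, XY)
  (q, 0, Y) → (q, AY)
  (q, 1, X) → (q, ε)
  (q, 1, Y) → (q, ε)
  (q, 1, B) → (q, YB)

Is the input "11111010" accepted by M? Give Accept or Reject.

(p, 11111010, Z)
  read 1, top Z: go to p, push BZ → (p, 1111010, BZ)
  ε-move, top B: go to q, push XB → (q, 1111010, XBZ)
  read 1, top X: go to q, push ε → (q, 111010, BZ)
  read 1, top B: go to q, push YB → (q, 11010, YBZ)
  read 1, top Y: go to q, push ε → (q, 1010, BZ)
  read 1, top B: go to q, push YB → (q, 010, YBZ)
  read 0, top Y: go to q, push AY → (q, 10, AYBZ)
No transition applies at (q, 10, AYBZ); input not fully consumed.

Reject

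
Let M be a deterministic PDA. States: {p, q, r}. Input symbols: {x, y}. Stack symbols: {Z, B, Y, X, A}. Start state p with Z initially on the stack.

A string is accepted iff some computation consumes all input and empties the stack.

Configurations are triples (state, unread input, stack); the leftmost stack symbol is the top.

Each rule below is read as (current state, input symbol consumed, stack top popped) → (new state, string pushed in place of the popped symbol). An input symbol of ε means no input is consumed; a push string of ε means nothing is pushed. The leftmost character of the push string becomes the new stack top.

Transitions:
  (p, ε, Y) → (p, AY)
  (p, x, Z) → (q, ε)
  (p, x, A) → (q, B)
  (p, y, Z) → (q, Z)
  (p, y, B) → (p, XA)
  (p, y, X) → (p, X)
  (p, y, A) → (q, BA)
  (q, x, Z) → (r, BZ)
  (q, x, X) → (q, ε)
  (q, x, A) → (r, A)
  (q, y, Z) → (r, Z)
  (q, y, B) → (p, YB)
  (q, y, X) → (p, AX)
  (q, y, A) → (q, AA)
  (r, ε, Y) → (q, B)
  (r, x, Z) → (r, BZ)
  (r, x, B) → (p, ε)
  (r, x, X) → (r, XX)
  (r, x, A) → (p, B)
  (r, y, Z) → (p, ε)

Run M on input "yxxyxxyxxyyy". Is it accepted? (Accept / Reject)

(p, yxxyxxyxxyyy, Z) ⊢ (q, xxyxxyxxyyy, Z) ⊢ (r, xyxxyxxyyy, BZ) ⊢ (p, yxxyxxyyy, Z) ⊢ (q, xxyxxyyy, Z) ⊢ (r, xyxxyyy, BZ) ⊢ (p, yxxyyy, Z) ⊢ (q, xxyyy, Z) ⊢ (r, xyyy, BZ) ⊢ (p, yyy, Z) ⊢ (q, yy, Z) ⊢ (r, y, Z) ⊢ (p, ε, ε)
All input consumed and the stack is empty.

Accept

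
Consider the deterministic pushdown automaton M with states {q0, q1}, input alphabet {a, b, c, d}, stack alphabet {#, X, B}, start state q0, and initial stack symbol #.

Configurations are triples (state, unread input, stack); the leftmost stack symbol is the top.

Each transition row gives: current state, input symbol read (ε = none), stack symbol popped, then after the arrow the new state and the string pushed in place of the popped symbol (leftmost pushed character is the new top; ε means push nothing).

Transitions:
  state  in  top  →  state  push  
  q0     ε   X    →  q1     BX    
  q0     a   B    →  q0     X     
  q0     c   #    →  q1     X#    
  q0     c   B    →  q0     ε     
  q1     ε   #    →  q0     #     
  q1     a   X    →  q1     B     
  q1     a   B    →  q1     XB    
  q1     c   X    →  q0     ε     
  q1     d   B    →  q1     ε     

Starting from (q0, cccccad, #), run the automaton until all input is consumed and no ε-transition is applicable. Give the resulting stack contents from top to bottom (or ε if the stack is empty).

(q0, cccccad, #) ⊢ (q1, ccccad, X#) ⊢ (q0, cccad, #) ⊢ (q1, ccad, X#) ⊢ (q0, cad, #) ⊢ (q1, ad, X#) ⊢ (q1, d, B#) ⊢ (q1, ε, #) ⊢ (q0, ε, #)
All input consumed in state q0 with stack #.

#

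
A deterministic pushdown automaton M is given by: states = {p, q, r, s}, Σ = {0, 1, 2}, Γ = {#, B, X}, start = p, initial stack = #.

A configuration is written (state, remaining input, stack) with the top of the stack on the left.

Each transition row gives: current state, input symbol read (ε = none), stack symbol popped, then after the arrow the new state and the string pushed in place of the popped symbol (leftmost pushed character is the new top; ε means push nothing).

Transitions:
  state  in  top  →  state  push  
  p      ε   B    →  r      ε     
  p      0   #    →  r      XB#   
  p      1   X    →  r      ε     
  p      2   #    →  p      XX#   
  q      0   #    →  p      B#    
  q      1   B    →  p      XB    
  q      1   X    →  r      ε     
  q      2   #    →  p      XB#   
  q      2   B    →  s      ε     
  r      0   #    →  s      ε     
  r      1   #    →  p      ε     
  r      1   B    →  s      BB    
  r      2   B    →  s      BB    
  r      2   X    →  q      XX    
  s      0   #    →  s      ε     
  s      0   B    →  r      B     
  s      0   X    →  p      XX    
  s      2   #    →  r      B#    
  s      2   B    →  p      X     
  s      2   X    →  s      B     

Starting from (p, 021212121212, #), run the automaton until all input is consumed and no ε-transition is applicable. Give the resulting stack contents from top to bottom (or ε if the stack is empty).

(p, 021212121212, #)
  read 0, top #: go to r, push XB# → (r, 21212121212, XB#)
  read 2, top X: go to q, push XX → (q, 1212121212, XXB#)
  read 1, top X: go to r, push ε → (r, 212121212, XB#)
  read 2, top X: go to q, push XX → (q, 12121212, XXB#)
  read 1, top X: go to r, push ε → (r, 2121212, XB#)
  read 2, top X: go to q, push XX → (q, 121212, XXB#)
  read 1, top X: go to r, push ε → (r, 21212, XB#)
  read 2, top X: go to q, push XX → (q, 1212, XXB#)
  read 1, top X: go to r, push ε → (r, 212, XB#)
  read 2, top X: go to q, push XX → (q, 12, XXB#)
  read 1, top X: go to r, push ε → (r, 2, XB#)
  read 2, top X: go to q, push XX → (q, ε, XXB#)
All input consumed in state q with stack XXB#.

XXB#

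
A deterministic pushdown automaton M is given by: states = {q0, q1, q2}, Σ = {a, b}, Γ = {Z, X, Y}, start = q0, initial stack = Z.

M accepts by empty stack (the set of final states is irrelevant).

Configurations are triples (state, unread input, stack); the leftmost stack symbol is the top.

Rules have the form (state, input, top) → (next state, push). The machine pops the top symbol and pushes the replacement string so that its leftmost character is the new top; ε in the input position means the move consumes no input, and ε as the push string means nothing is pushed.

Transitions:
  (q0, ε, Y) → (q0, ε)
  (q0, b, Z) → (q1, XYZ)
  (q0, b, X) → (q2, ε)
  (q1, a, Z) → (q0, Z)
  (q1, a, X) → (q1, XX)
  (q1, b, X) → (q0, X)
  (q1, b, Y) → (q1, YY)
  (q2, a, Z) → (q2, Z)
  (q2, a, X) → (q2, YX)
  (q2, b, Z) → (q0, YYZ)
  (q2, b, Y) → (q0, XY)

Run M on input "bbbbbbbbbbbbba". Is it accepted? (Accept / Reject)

Reject

(q0, bbbbbbbbbbbbba, Z)
  read b, top Z: go to q1, push XYZ → (q1, bbbbbbbbbbbba, XYZ)
  read b, top X: go to q0, push X → (q0, bbbbbbbbbbba, XYZ)
  read b, top X: go to q2, push ε → (q2, bbbbbbbbbba, YZ)
  read b, top Y: go to q0, push XY → (q0, bbbbbbbbba, XYZ)
  read b, top X: go to q2, push ε → (q2, bbbbbbbba, YZ)
  read b, top Y: go to q0, push XY → (q0, bbbbbbba, XYZ)
  read b, top X: go to q2, push ε → (q2, bbbbbba, YZ)
  read b, top Y: go to q0, push XY → (q0, bbbbba, XYZ)
  read b, top X: go to q2, push ε → (q2, bbbba, YZ)
  read b, top Y: go to q0, push XY → (q0, bbba, XYZ)
  read b, top X: go to q2, push ε → (q2, bba, YZ)
  read b, top Y: go to q0, push XY → (q0, ba, XYZ)
  read b, top X: go to q2, push ε → (q2, a, YZ)
No transition applies at (q2, a, YZ); input not fully consumed.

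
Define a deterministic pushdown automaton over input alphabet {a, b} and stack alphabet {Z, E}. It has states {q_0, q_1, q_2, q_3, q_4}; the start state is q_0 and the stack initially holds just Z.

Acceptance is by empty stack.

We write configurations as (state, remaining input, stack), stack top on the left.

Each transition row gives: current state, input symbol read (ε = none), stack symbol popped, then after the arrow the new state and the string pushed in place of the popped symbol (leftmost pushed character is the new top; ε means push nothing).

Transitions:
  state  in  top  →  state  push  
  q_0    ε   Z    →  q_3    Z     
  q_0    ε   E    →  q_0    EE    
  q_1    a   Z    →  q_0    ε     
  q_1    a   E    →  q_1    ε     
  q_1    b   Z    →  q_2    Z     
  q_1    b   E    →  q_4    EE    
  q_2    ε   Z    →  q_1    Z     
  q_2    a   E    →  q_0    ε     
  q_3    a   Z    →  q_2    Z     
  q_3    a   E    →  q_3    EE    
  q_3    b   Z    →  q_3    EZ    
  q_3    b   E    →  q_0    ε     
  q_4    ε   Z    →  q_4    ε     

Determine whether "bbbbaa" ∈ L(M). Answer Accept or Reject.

(q_0, bbbbaa, Z) ⊢ (q_3, bbbbaa, Z) ⊢ (q_3, bbbaa, EZ) ⊢ (q_0, bbaa, Z) ⊢ (q_3, bbaa, Z) ⊢ (q_3, baa, EZ) ⊢ (q_0, aa, Z) ⊢ (q_3, aa, Z) ⊢ (q_2, a, Z) ⊢ (q_1, a, Z) ⊢ (q_0, ε, ε)
All input consumed and the stack is empty.

Accept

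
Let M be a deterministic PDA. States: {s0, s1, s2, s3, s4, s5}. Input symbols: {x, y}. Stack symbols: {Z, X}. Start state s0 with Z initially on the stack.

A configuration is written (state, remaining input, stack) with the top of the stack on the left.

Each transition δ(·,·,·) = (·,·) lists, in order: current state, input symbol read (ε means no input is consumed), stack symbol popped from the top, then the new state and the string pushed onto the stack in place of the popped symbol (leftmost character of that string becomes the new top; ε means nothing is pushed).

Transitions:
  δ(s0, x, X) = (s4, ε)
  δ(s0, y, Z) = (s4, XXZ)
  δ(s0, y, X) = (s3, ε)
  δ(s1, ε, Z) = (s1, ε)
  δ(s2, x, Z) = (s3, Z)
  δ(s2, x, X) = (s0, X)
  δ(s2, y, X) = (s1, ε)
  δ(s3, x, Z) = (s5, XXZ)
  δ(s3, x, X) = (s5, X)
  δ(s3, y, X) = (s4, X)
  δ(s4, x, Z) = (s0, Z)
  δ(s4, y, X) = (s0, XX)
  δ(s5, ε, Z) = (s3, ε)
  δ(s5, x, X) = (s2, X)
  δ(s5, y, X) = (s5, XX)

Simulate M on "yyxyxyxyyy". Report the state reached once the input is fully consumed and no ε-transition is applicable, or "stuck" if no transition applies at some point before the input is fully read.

(s0, yyxyxyxyyy, Z)
  read y, top Z: go to s4, push XXZ → (s4, yxyxyxyyy, XXZ)
  read y, top X: go to s0, push XX → (s0, xyxyxyyy, XXXZ)
  read x, top X: go to s4, push ε → (s4, yxyxyyy, XXZ)
  read y, top X: go to s0, push XX → (s0, xyxyyy, XXXZ)
  read x, top X: go to s4, push ε → (s4, yxyyy, XXZ)
  read y, top X: go to s0, push XX → (s0, xyyy, XXXZ)
  read x, top X: go to s4, push ε → (s4, yyy, XXZ)
  read y, top X: go to s0, push XX → (s0, yy, XXXZ)
  read y, top X: go to s3, push ε → (s3, y, XXZ)
  read y, top X: go to s4, push X → (s4, ε, XXZ)
All input consumed; M is in state s4.

s4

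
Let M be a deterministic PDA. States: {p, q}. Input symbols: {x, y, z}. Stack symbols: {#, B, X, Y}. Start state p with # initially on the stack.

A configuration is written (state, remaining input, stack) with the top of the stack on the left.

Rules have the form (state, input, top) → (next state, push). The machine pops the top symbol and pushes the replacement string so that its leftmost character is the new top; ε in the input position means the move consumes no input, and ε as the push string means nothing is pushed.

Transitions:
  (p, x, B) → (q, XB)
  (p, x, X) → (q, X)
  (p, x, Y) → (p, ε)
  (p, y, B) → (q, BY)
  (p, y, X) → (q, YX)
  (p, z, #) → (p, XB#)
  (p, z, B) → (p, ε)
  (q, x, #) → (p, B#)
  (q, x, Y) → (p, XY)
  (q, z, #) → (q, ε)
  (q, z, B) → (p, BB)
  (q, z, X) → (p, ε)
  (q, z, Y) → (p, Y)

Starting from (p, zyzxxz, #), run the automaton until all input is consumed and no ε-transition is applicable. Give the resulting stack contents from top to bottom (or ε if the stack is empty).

(p, zyzxxz, #) ⊢ (p, yzxxz, XB#) ⊢ (q, zxxz, YXB#) ⊢ (p, xxz, YXB#) ⊢ (p, xz, XB#) ⊢ (q, z, XB#) ⊢ (p, ε, B#)
All input consumed in state p with stack B#.

B#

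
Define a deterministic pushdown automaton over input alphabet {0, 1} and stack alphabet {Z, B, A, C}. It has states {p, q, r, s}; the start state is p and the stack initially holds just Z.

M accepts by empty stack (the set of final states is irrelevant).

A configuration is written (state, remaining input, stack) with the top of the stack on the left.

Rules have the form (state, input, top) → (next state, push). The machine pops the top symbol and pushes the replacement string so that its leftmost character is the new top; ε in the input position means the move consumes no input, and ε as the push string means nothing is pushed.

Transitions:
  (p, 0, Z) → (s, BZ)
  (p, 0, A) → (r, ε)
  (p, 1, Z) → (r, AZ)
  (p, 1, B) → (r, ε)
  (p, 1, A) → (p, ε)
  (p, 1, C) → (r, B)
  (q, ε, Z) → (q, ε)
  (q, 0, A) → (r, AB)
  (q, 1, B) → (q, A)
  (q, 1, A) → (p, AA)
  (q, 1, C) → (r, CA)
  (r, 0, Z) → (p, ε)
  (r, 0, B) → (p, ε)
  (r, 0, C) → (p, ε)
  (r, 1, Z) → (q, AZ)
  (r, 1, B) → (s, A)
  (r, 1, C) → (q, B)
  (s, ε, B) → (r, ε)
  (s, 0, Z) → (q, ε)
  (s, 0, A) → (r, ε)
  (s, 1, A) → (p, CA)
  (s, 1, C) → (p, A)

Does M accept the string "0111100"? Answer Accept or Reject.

Accept

(p, 0111100, Z)
  read 0, top Z: go to s, push BZ → (s, 111100, BZ)
  ε-move, top B: go to r, push ε → (r, 111100, Z)
  read 1, top Z: go to q, push AZ → (q, 11100, AZ)
  read 1, top A: go to p, push AA → (p, 1100, AAZ)
  read 1, top A: go to p, push ε → (p, 100, AZ)
  read 1, top A: go to p, push ε → (p, 00, Z)
  read 0, top Z: go to s, push BZ → (s, 0, BZ)
  ε-move, top B: go to r, push ε → (r, 0, Z)
  read 0, top Z: go to p, push ε → (p, ε, ε)
All input consumed and the stack is empty.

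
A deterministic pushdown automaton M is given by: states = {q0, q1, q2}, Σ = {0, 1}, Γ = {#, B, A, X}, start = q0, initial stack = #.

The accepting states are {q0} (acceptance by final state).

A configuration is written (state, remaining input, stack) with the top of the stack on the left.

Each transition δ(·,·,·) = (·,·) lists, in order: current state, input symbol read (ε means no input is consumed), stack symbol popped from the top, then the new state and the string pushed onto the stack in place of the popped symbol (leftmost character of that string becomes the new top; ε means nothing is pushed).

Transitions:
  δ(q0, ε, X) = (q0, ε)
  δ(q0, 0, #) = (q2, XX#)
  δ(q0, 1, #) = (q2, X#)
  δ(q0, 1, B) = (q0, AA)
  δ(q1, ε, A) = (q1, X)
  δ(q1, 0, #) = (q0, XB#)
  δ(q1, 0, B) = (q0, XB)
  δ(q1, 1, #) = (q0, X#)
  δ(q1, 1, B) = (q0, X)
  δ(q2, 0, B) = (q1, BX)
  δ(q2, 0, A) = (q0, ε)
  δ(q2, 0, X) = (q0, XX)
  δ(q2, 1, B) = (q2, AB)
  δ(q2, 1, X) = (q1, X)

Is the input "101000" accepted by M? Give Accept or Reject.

Accept

(q0, 101000, #)
  read 1, top #: go to q2, push X# → (q2, 01000, X#)
  read 0, top X: go to q0, push XX → (q0, 1000, XX#)
  ε-move, top X: go to q0, push ε → (q0, 1000, X#)
  ε-move, top X: go to q0, push ε → (q0, 1000, #)
  read 1, top #: go to q2, push X# → (q2, 000, X#)
  read 0, top X: go to q0, push XX → (q0, 00, XX#)
  ε-move, top X: go to q0, push ε → (q0, 00, X#)
  ε-move, top X: go to q0, push ε → (q0, 00, #)
  read 0, top #: go to q2, push XX# → (q2, 0, XX#)
  read 0, top X: go to q0, push XX → (q0, ε, XXX#)
All input consumed; state q0 ∈ F.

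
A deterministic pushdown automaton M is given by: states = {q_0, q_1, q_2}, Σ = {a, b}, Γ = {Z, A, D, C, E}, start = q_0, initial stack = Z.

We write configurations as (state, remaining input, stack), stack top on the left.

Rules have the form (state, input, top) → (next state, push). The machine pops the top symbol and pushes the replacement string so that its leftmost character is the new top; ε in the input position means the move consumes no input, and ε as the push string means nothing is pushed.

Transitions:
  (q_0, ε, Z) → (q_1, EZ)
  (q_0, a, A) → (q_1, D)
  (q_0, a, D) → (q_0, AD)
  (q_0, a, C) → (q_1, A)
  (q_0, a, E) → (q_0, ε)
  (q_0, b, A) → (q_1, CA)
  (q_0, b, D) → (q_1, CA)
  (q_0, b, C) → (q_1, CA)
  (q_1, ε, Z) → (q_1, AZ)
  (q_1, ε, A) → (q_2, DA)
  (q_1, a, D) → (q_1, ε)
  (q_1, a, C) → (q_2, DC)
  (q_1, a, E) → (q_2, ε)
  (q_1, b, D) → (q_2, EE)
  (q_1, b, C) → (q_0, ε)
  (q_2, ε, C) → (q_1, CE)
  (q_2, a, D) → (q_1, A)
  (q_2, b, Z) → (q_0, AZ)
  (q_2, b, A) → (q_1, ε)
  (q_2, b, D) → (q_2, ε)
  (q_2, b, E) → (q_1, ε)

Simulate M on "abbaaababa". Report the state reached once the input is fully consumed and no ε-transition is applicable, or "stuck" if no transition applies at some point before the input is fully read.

stuck

(q_0, abbaaababa, Z)
  ε-move, top Z: go to q_1, push EZ → (q_1, abbaaababa, EZ)
  read a, top E: go to q_2, push ε → (q_2, bbaaababa, Z)
  read b, top Z: go to q_0, push AZ → (q_0, baaababa, AZ)
  read b, top A: go to q_1, push CA → (q_1, aaababa, CAZ)
  read a, top C: go to q_2, push DC → (q_2, aababa, DCAZ)
  read a, top D: go to q_1, push A → (q_1, ababa, ACAZ)
  ε-move, top A: go to q_2, push DA → (q_2, ababa, DACAZ)
  read a, top D: go to q_1, push A → (q_1, baba, AACAZ)
  ε-move, top A: go to q_2, push DA → (q_2, baba, DAACAZ)
  read b, top D: go to q_2, push ε → (q_2, aba, AACAZ)
No transition for (q_2, a, top A); M blocks with input aba remaining.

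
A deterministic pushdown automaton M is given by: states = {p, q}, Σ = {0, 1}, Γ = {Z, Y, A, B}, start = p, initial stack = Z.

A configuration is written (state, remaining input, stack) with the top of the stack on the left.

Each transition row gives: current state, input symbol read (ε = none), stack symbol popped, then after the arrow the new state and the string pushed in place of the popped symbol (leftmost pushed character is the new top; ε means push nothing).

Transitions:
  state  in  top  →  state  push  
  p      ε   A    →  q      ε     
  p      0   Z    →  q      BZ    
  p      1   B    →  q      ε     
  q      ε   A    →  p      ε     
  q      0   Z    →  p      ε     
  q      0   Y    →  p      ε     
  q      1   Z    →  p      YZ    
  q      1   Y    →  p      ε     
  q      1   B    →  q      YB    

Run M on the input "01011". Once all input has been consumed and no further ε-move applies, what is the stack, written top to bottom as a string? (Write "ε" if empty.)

YZ

(p, 01011, Z)
  read 0, top Z: go to q, push BZ → (q, 1011, BZ)
  read 1, top B: go to q, push YB → (q, 011, YBZ)
  read 0, top Y: go to p, push ε → (p, 11, BZ)
  read 1, top B: go to q, push ε → (q, 1, Z)
  read 1, top Z: go to p, push YZ → (p, ε, YZ)
All input consumed in state p with stack YZ.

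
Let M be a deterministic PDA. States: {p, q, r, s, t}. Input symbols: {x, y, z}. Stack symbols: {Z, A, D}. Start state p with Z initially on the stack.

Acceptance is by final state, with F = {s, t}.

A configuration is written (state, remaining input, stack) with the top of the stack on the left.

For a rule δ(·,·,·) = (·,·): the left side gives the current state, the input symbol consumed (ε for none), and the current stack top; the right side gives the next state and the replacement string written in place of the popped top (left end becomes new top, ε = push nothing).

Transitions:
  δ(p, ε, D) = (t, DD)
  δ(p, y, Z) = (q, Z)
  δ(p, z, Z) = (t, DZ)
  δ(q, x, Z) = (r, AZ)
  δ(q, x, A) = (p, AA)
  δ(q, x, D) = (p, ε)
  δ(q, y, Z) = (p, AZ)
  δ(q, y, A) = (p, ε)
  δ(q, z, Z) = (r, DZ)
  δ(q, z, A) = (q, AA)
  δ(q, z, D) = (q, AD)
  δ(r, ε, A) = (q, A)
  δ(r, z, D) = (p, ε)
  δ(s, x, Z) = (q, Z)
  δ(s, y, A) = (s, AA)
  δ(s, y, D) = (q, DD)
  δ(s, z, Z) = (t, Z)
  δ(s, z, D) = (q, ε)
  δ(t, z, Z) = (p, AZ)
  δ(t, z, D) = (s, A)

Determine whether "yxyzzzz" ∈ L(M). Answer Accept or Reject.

Reject

(p, yxyzzzz, Z)
  read y, top Z: go to q, push Z → (q, xyzzzz, Z)
  read x, top Z: go to r, push AZ → (r, yzzzz, AZ)
  ε-move, top A: go to q, push A → (q, yzzzz, AZ)
  read y, top A: go to p, push ε → (p, zzzz, Z)
  read z, top Z: go to t, push DZ → (t, zzz, DZ)
  read z, top D: go to s, push A → (s, zz, AZ)
No transition applies at (s, zz, AZ); input not fully consumed.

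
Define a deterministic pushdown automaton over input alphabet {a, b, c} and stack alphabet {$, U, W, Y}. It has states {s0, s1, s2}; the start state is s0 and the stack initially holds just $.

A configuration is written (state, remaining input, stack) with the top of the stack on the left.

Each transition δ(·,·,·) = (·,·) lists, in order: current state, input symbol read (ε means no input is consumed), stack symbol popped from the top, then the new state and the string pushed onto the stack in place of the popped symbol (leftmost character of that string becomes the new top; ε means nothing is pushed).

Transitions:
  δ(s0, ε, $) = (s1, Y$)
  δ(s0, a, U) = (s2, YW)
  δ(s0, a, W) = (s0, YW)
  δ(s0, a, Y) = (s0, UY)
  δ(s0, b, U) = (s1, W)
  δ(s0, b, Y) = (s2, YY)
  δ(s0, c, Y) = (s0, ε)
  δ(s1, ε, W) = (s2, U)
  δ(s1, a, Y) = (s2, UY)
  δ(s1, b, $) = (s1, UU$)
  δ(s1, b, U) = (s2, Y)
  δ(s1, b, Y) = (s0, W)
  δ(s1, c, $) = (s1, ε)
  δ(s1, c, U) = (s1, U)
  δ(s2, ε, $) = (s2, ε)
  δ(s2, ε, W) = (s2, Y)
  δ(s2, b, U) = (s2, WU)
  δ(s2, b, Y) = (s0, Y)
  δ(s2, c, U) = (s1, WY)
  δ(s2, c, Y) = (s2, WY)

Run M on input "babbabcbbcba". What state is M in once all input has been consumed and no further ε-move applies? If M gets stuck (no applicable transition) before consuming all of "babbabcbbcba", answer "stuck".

stuck

(s0, babbabcbbcba, $)
  ε-move, top $: go to s1, push Y$ → (s1, babbabcbbcba, Y$)
  read b, top Y: go to s0, push W → (s0, abbabcbbcba, W$)
  read a, top W: go to s0, push YW → (s0, bbabcbbcba, YW$)
  read b, top Y: go to s2, push YY → (s2, babcbbcba, YYW$)
  read b, top Y: go to s0, push Y → (s0, abcbbcba, YYW$)
  read a, top Y: go to s0, push UY → (s0, bcbbcba, UYYW$)
  read b, top U: go to s1, push W → (s1, cbbcba, WYYW$)
  ε-move, top W: go to s2, push U → (s2, cbbcba, UYYW$)
  read c, top U: go to s1, push WY → (s1, bbcba, WYYYW$)
  ε-move, top W: go to s2, push U → (s2, bbcba, UYYYW$)
  read b, top U: go to s2, push WU → (s2, bcba, WUYYYW$)
  ε-move, top W: go to s2, push Y → (s2, bcba, YUYYYW$)
  read b, top Y: go to s0, push Y → (s0, cba, YUYYYW$)
  read c, top Y: go to s0, push ε → (s0, ba, UYYYW$)
  read b, top U: go to s1, push W → (s1, a, WYYYW$)
  ε-move, top W: go to s2, push U → (s2, a, UYYYW$)
No transition for (s2, a, top U); M blocks with input a remaining.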